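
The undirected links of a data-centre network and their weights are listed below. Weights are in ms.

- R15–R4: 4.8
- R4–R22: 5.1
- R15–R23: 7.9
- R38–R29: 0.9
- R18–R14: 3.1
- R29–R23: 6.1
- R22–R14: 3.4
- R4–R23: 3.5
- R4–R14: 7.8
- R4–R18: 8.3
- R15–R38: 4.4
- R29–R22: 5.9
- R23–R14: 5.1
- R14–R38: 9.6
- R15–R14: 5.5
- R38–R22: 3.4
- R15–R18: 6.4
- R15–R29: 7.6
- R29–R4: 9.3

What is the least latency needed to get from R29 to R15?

5.3 ms

Settle nodes by increasing distance from R29:
R29: 0
R38: 0.9  (via R29)
R22: 4.3  (via R38)
R15: 5.3  (via R38)
Shortest route: R29–R38–R15 = 5.3 ms.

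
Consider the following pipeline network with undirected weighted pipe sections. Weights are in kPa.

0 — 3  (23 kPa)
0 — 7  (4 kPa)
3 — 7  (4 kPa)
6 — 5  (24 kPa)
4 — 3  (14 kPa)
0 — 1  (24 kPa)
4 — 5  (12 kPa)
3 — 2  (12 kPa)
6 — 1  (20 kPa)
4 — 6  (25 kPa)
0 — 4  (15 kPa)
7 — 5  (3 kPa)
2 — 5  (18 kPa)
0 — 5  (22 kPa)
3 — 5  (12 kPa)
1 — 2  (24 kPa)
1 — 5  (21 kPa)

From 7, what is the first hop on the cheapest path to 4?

5

Enumerating some paths:
7 → 3 → 4: 4+14 = 18
7 → 5 → 4: 3+12 = 15
7 → 0 → 4: 4+15 = 19
Cheapest is 7 → 5 → 4 at 15 kPa.
So from 7 the first move is to 5.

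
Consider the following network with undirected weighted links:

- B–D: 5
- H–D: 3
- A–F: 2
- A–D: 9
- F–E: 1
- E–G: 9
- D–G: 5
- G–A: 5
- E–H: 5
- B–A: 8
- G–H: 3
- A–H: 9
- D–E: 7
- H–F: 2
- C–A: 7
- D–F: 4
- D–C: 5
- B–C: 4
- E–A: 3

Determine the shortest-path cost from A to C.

7

Running Dijkstra from A:
A: 0
F: 2  (via A)
E: 3  (via A)
H: 4  (via F)
G: 5  (via A)
D: 6  (via F)
C: 7  (via A)
Shortest route: A → C = 7.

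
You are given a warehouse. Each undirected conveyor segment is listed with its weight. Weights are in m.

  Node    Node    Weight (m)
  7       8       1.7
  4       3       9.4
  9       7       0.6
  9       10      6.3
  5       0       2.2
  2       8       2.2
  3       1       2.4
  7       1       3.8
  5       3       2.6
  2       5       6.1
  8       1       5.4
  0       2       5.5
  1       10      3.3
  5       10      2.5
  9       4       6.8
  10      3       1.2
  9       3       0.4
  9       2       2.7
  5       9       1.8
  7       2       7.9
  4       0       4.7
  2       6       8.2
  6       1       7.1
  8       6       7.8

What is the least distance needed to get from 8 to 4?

9.1 m

Shortest distances from 8:
8: 0
7: 1.7  (via 8)
2: 2.2  (via 8)
9: 2.3  (via 7)
3: 2.7  (via 9)
10: 3.9  (via 3)
5: 4.1  (via 9)
1: 5.1  (via 3)
0: 6.3  (via 5)
6: 7.8  (via 8)
4: 9.1  (via 9)
Shortest route: 8 → 7 → 9 → 4 = 9.1 m.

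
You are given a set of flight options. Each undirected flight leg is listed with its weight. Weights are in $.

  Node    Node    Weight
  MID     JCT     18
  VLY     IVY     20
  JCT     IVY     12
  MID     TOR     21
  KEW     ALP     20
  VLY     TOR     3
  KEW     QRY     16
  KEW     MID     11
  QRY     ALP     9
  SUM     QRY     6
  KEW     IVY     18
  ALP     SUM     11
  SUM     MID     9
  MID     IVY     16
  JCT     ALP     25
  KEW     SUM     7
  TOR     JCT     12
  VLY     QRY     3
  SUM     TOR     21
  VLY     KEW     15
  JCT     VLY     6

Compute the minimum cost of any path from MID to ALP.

$20

Enumerating some paths:
MID → SUM → QRY → ALP: 9+6+9 = 24
MID → SUM → ALP: 9+11 = 20
MID → KEW → SUM → ALP: 11+7+11 = 29
MID → KEW → ALP: 11+20 = 31
Cheapest is MID → SUM → ALP at $20.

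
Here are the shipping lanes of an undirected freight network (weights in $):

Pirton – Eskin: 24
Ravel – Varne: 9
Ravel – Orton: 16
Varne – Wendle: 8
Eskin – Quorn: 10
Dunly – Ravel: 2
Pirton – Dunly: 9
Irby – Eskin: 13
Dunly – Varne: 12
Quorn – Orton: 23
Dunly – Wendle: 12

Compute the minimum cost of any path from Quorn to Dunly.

$41

Candidate routes:
Quorn - Orton - Ravel - Dunly: 23+16+2 = 41
Quorn - Orton - Ravel - Varne - Wendle - Dunly: 23+16+9+8+12 = 68
Quorn - Eskin - Pirton - Dunly: 10+24+9 = 43
Quorn - Orton - Ravel - Varne - Dunly: 23+16+9+12 = 60
The minimum is $41 via Quorn - Orton - Ravel - Dunly.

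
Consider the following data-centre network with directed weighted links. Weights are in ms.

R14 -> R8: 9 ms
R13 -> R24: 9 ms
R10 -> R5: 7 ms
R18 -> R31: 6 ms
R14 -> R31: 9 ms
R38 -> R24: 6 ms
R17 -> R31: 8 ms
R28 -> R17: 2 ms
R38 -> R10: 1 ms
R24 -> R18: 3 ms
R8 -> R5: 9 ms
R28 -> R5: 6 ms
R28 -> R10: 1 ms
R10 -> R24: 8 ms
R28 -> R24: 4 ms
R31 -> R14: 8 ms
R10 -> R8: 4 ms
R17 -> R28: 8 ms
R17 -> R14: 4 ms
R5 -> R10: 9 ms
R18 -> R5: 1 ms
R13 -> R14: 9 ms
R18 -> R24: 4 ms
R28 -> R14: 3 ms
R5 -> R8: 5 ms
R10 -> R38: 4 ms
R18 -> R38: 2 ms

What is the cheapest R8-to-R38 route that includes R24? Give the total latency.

Best R8 to R24: R8 → R5 → R10 → R24 costing 26
Best R24 to R38: R24 → R18 → R38 costing 5
Total via R24: 26 + 5 = 31 ms.

31 ms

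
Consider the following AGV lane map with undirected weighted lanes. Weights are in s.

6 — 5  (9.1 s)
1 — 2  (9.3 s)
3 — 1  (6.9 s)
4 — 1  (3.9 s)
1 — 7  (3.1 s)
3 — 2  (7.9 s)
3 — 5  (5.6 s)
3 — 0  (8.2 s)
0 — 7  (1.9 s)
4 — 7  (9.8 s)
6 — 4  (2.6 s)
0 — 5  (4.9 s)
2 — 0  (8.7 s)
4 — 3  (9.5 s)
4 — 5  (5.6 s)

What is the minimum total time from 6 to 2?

15.8 s

Enumerating some paths:
6–4–3–2: 2.6+9.5+7.9 = 20
6–4–1–7–0–2: 2.6+3.9+3.1+1.9+8.7 = 20.2
6–4–1–2: 2.6+3.9+9.3 = 15.8
6–4–1–3–2: 2.6+3.9+6.9+7.9 = 21.3
The minimum is 15.8 s via 6–4–1–2.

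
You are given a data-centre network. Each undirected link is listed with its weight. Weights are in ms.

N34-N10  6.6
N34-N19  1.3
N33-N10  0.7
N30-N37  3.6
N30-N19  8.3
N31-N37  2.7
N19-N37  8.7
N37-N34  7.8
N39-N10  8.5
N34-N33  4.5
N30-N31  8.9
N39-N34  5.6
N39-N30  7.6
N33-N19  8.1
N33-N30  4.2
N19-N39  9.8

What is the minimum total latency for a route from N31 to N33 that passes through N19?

Shortest N31→N19: N31–N37–N19 = 11.4
Best N19 to N33: N19–N34–N33 costing 5.8
Total via N19: 11.4 + 5.8 = 17.2 ms.

17.2 ms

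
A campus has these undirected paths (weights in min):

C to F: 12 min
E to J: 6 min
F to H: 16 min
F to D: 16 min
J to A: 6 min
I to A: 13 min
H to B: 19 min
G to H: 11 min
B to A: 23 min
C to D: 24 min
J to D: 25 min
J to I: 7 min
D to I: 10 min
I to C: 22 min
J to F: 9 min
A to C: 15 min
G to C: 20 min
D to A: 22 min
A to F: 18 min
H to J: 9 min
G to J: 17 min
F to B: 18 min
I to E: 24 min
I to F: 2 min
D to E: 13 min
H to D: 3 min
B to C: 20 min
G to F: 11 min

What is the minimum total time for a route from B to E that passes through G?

52 min

Best B to G: B–F–G costing 29
Best G to E: G–J–E costing 23
Total via G: 29 + 23 = 52 min.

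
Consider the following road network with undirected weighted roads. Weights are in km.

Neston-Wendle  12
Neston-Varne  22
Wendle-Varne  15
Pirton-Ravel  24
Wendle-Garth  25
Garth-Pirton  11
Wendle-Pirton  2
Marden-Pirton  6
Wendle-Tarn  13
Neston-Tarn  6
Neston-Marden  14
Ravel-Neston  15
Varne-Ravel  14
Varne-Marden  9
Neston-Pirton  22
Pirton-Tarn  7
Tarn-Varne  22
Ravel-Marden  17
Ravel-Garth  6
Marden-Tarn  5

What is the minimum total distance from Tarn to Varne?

Settle nodes by increasing distance from Tarn:
Tarn: 0
Marden: 5  (via Tarn)
Neston: 6  (via Tarn)
Pirton: 7  (via Tarn)
Wendle: 9  (via Pirton)
Varne: 14  (via Marden)
Shortest route: Tarn–Marden–Varne = 14 km.

14 km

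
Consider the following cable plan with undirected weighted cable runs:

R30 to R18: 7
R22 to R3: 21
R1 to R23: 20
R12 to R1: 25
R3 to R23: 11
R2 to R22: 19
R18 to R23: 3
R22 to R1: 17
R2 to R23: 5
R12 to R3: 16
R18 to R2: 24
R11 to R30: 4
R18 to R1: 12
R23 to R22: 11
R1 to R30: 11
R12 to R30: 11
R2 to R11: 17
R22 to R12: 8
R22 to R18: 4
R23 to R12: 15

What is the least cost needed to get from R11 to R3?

25

Shortest distances from R11:
R11: 0
R30: 4  (via R11)
R18: 11  (via R30)
R23: 14  (via R18)
R22: 15  (via R18)
R12: 15  (via R30)
R1: 15  (via R30)
R2: 17  (via R11)
R3: 25  (via R23)
Shortest route: R11–R30–R18–R23–R3 = 25.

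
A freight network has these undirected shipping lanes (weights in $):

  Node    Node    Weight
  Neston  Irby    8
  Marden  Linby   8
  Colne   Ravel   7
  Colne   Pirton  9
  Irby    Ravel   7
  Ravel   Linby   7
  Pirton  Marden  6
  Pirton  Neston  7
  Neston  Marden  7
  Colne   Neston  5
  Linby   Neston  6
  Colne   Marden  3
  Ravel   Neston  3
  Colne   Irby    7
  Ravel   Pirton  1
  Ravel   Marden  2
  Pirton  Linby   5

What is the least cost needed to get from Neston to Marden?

$5

Compare a few routes:
Neston → Ravel → Marden: 3+2 = 5
Neston → Colne → Marden: 5+3 = 8
Neston → Pirton → Ravel → Marden: 7+1+2 = 10
Neston → Marden: 7 = 7
The minimum is $5 via Neston → Ravel → Marden.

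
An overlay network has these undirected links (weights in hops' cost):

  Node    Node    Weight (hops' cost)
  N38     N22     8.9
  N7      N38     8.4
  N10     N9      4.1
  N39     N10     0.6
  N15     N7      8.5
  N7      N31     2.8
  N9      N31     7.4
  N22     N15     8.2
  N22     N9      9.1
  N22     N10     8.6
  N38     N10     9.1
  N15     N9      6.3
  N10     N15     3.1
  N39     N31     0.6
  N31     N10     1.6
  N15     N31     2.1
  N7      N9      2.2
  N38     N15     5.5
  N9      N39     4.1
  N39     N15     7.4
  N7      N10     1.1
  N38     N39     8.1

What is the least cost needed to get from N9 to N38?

Shortest distances from N9:
N9: 0
N7: 2.2  (via N9)
N10: 3.3  (via N7)
N39: 3.9  (via N10)
N31: 4.5  (via N39)
N15: 6.3  (via N9)
N22: 9.1  (via N9)
N38: 10.6  (via N7)
Shortest route: N9–N7–N38 = 10.6 hops' cost.

10.6 hops' cost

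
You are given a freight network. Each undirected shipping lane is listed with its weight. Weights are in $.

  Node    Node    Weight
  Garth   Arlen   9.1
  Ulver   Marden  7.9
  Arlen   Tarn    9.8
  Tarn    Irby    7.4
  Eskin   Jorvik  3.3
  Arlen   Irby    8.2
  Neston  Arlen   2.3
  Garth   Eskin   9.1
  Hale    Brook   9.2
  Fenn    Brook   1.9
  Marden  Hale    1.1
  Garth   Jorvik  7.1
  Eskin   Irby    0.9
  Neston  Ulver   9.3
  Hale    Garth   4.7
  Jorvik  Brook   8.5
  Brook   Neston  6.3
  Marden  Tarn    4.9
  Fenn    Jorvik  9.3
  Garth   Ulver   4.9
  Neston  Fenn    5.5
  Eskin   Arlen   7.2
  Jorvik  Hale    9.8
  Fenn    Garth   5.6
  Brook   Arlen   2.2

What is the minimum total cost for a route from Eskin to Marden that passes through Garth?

Best Eskin to Garth: Eskin–Garth costing 9.1
Shortest Garth→Marden: Garth–Hale–Marden = 5.8
Total via Garth: 9.1 + 5.8 = $14.9.

$14.9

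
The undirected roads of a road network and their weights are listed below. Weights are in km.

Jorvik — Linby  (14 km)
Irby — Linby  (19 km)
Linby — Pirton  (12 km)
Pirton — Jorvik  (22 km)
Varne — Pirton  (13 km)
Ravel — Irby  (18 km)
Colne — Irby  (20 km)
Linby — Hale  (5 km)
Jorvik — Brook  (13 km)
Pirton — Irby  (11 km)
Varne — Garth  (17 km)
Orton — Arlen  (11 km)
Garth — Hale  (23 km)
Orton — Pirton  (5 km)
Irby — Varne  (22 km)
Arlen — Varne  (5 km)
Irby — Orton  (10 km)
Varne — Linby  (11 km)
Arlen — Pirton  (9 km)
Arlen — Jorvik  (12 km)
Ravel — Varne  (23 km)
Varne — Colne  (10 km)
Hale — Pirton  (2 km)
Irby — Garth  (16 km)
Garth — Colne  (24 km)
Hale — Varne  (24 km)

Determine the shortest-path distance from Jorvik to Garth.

34 km

Settle nodes by increasing distance from Jorvik:
Jorvik: 0
Arlen: 12  (via Jorvik)
Brook: 13  (via Jorvik)
Linby: 14  (via Jorvik)
Varne: 17  (via Arlen)
Hale: 19  (via Linby)
Pirton: 21  (via Arlen)
Orton: 23  (via Arlen)
Colne: 27  (via Varne)
Irby: 32  (via Pirton)
Garth: 34  (via Varne)
Shortest route: Jorvik–Arlen–Varne–Garth = 34 km.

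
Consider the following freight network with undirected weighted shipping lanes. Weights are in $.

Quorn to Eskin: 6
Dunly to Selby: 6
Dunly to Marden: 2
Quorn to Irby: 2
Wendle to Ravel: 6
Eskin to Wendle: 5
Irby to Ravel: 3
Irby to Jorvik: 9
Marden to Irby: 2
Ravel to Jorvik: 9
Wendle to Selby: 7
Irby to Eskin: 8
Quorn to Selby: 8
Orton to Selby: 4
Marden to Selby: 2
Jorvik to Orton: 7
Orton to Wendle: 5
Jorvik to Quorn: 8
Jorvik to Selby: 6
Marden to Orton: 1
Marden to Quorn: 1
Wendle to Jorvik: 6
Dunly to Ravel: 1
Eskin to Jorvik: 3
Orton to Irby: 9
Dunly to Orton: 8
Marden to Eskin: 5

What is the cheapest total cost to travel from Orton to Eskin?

Candidate routes:
Orton–Marden–Quorn–Eskin: 1+1+6 = 8
Orton–Jorvik–Eskin: 7+3 = 10
Orton–Marden–Eskin: 1+5 = 6
Orton–Wendle–Eskin: 5+5 = 10
Cheapest is Orton–Marden–Eskin at $6.

$6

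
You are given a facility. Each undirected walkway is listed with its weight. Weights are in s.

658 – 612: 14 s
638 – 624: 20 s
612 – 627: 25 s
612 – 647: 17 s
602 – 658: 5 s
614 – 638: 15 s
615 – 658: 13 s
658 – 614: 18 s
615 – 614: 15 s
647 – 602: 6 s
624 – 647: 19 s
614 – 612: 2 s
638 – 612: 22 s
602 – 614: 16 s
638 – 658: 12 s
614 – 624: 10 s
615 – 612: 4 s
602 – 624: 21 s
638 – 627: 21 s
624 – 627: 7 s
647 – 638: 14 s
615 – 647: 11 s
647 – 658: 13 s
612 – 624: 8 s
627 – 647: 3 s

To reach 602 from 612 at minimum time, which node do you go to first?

614

Enumerating some paths:
612–658–602: 14+5 = 19
612–614–602: 2+16 = 18
The minimum is 18 s via 612–614–602.
So from 612 the first move is to 614.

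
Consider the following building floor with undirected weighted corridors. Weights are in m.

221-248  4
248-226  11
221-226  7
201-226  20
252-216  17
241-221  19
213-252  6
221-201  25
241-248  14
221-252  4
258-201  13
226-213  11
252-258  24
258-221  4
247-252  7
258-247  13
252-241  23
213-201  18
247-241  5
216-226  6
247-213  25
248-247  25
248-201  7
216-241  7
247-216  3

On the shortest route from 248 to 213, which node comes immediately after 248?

Enumerating some paths:
248 → 221 → 252 → 213: 4+4+6 = 14
248 → 226 → 213: 11+11 = 22
248 → 221 → 226 → 213: 4+7+11 = 22
Cheapest is 248 → 221 → 252 → 213 at 14 m.
So from 248 the first move is to 221.

221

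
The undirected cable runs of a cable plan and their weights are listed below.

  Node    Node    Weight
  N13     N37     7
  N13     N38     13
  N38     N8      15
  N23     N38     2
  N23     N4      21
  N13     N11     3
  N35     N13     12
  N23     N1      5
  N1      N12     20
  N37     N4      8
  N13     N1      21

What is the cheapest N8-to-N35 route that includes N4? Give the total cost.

Best N8 to N4: N8 → N38 → N23 → N4 costing 38
Shortest N4→N35: N4 → N37 → N13 → N35 = 27
Total via N4: 38 + 27 = 65.

65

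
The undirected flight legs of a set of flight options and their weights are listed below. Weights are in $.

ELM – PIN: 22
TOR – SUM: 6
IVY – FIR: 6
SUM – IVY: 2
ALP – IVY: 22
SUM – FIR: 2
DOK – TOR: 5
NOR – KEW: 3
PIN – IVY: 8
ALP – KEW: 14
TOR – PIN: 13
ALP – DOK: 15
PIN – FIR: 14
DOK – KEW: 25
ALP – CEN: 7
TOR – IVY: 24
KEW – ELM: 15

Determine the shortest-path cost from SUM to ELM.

$32

Candidate routes:
SUM → IVY → PIN → ELM: 2+8+22 = 32
SUM → FIR → IVY → PIN → ELM: 2+6+8+22 = 38
SUM → FIR → PIN → ELM: 2+14+22 = 38
The minimum is $32 via SUM → IVY → PIN → ELM.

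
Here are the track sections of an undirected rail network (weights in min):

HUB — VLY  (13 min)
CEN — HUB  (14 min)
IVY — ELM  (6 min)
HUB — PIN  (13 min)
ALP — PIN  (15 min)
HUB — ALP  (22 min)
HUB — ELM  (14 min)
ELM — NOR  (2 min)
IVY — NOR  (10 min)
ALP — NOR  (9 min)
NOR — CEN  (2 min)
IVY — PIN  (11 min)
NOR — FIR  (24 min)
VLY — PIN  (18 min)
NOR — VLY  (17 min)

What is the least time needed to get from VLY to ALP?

Candidate routes:
VLY - NOR - ALP: 17+9 = 26
VLY - PIN - ALP: 18+15 = 33
The minimum is 26 min via VLY - NOR - ALP.

26 min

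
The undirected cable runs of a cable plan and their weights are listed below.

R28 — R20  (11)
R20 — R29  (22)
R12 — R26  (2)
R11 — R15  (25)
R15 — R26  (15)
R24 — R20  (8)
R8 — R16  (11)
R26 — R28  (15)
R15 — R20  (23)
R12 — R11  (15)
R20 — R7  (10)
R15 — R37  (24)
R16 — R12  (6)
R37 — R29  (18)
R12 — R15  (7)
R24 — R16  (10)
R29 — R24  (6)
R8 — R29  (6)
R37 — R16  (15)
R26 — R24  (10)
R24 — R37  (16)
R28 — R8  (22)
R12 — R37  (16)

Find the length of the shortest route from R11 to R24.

Candidate routes:
R11 → R12 → R16 → R24: 15+6+10 = 31
R11 → R15 → R12 → R26 → R24: 25+7+2+10 = 44
R11 → R12 → R26 → R24: 15+2+10 = 27
R11 → R12 → R16 → R8 → R29 → R24: 15+6+11+6+6 = 44
Cheapest is R11 → R12 → R26 → R24 at 27.

27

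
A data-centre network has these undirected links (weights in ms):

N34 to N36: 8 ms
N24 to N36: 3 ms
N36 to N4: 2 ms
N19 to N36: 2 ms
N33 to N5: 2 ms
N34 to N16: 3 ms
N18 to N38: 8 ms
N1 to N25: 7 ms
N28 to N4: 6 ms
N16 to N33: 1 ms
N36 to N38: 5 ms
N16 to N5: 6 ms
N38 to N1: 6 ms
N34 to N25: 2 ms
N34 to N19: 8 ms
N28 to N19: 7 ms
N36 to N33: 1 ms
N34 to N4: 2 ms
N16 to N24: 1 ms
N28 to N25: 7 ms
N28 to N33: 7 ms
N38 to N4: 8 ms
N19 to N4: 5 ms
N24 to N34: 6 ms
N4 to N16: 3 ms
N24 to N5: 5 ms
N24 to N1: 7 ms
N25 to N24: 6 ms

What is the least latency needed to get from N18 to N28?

21 ms

Running Dijkstra from N18:
N18: 0
N38: 8  (via N18)
N36: 13  (via N38)
N33: 14  (via N36)
N1: 14  (via N38)
N16: 15  (via N33)
N19: 15  (via N36)
N4: 15  (via N36)
N24: 16  (via N36)
N5: 16  (via N33)
N34: 17  (via N4)
N25: 19  (via N34)
N28: 21  (via N33)
Shortest route: N18–N38–N36–N33–N28 = 21 ms.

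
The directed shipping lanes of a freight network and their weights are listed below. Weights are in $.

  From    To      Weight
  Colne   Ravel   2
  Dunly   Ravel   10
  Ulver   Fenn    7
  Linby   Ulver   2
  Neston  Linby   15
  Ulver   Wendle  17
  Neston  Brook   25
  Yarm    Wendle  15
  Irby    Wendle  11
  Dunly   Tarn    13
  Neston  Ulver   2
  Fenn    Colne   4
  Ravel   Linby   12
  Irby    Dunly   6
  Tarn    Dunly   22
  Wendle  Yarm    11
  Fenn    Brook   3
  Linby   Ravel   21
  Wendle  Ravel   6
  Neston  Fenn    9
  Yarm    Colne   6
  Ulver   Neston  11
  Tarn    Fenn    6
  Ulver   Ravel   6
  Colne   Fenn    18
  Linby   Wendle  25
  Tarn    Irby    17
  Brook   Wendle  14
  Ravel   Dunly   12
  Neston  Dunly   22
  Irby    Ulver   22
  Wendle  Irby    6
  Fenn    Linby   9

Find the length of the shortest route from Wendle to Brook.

Enumerating some paths:
Wendle - Yarm - Colne - Fenn - Brook: 11+6+18+3 = 38
Wendle - Irby - Ulver - Fenn - Brook: 6+22+7+3 = 38
Wendle - Irby - Dunly - Tarn - Fenn - Brook: 6+6+13+6+3 = 34
Wendle - Ravel - Linby - Ulver - Fenn - Brook: 6+12+2+7+3 = 30
Cheapest is Wendle - Ravel - Linby - Ulver - Fenn - Brook at $30.

$30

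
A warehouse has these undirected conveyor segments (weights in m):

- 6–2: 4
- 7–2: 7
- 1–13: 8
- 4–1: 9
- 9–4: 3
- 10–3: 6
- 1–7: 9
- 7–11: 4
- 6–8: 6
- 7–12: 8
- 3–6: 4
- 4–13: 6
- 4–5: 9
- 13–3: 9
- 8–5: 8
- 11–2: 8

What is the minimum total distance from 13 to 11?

21 m

Candidate routes:
13–1–7–11: 8+9+4 = 21
13–4–1–7–11: 6+9+9+4 = 28
13–3–6–2–7–11: 9+4+4+7+4 = 28
13–3–6–2–11: 9+4+4+8 = 25
The minimum is 21 m via 13–1–7–11.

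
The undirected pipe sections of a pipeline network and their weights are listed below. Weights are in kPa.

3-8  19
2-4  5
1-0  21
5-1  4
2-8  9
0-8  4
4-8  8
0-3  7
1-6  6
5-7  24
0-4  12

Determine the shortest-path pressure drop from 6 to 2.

40 kPa

Enumerating some paths:
6 - 1 - 0 - 8 - 2: 6+21+4+9 = 40
6 - 1 - 0 - 8 - 4 - 2: 6+21+4+8+5 = 44
6 - 1 - 0 - 4 - 2: 6+21+12+5 = 44
Cheapest is 6 - 1 - 0 - 8 - 2 at 40 kPa.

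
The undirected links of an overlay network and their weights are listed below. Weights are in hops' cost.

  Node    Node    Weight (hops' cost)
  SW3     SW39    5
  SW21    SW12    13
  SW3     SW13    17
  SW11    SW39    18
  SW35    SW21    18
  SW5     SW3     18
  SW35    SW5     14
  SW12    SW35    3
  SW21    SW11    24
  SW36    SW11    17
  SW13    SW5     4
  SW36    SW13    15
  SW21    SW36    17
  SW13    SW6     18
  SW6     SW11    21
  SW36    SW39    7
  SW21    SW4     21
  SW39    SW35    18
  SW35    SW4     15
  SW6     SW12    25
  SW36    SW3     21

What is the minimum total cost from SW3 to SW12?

26 hops' cost

Candidate routes:
SW3–SW13–SW5–SW35–SW12: 17+4+14+3 = 38
SW3–SW5–SW35–SW12: 18+14+3 = 35
SW3–SW39–SW35–SW12: 5+18+3 = 26
Cheapest is SW3–SW39–SW35–SW12 at 26 hops' cost.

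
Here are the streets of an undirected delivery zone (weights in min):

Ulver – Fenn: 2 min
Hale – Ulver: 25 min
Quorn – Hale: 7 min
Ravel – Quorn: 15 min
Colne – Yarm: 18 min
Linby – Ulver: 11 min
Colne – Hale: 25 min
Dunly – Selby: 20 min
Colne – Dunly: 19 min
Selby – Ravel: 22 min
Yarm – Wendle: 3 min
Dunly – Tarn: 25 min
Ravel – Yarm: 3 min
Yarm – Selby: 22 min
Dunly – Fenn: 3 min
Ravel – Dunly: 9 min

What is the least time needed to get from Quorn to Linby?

Running Dijkstra from Quorn:
Quorn: 0
Hale: 7  (via Quorn)
Ravel: 15  (via Quorn)
Yarm: 18  (via Ravel)
Wendle: 21  (via Yarm)
Dunly: 24  (via Ravel)
Fenn: 27  (via Dunly)
Ulver: 29  (via Fenn)
Colne: 32  (via Hale)
Selby: 37  (via Ravel)
Linby: 40  (via Ulver)
Shortest route: Quorn → Ravel → Dunly → Fenn → Ulver → Linby = 40 min.

40 min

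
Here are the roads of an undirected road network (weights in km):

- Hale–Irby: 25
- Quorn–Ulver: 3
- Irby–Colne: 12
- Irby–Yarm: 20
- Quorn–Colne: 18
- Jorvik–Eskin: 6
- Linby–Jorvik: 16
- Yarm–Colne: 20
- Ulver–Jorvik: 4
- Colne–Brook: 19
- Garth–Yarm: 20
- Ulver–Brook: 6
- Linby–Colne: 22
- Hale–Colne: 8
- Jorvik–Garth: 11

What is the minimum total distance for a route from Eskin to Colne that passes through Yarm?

Best Eskin to Yarm: Eskin → Jorvik → Garth → Yarm costing 37
Best Yarm to Colne: Yarm → Colne costing 20
Total via Yarm: 37 + 20 = 57 km.

57 km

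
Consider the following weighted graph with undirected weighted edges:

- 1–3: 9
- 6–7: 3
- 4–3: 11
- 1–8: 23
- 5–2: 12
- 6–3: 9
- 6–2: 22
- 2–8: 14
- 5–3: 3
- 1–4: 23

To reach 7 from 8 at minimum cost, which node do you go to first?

2

Candidate routes:
8 → 2 → 5 → 3 → 6 → 7: 14+12+3+9+3 = 41
8 → 2 → 6 → 7: 14+22+3 = 39
The minimum is 39 via 8 → 2 → 6 → 7.
So from 8 the first move is to 2.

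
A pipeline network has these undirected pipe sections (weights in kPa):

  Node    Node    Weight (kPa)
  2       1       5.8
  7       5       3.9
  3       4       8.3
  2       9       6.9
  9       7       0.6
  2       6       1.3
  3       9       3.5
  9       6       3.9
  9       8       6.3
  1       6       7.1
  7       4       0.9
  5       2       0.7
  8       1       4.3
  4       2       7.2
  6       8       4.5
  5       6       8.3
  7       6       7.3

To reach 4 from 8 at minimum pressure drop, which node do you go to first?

Candidate routes:
8 - 6 - 2 - 5 - 7 - 4: 4.5+1.3+0.7+3.9+0.9 = 11.3
8 - 9 - 7 - 4: 6.3+0.6+0.9 = 7.8
8 - 6 - 7 - 4: 4.5+7.3+0.9 = 12.7
8 - 6 - 9 - 7 - 4: 4.5+3.9+0.6+0.9 = 9.9
Cheapest is 8 - 9 - 7 - 4 at 7.8 kPa.
So from 8 the first move is to 9.

9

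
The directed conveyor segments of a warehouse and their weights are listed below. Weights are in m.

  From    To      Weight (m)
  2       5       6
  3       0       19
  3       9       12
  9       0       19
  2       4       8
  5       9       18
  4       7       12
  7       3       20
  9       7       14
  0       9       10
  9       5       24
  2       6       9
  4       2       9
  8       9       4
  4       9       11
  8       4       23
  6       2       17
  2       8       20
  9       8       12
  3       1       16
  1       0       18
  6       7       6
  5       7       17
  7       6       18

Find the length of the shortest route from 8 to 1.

54 m

Shortest distances from 8:
8: 0
9: 4  (via 8)
7: 18  (via 9)
0: 23  (via 9)
4: 23  (via 8)
5: 28  (via 9)
2: 32  (via 4)
6: 36  (via 7)
3: 38  (via 7)
1: 54  (via 3)
Shortest route: 8–9–7–3–1 = 54 m.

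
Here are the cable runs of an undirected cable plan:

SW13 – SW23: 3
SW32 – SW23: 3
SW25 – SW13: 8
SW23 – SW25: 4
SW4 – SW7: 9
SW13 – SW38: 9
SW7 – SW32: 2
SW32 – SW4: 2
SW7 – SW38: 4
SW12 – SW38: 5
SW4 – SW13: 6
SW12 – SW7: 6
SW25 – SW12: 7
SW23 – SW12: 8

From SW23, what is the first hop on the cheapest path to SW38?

Compare a few routes:
SW23 → SW32 → SW7 → SW38: 3+2+4 = 9
SW23 → SW13 → SW38: 3+9 = 12
SW23 → SW12 → SW38: 8+5 = 13
SW23 → SW25 → SW12 → SW38: 4+7+5 = 16
The minimum is 9 via SW23 → SW32 → SW7 → SW38.
So from SW23 the first move is to SW32.

SW32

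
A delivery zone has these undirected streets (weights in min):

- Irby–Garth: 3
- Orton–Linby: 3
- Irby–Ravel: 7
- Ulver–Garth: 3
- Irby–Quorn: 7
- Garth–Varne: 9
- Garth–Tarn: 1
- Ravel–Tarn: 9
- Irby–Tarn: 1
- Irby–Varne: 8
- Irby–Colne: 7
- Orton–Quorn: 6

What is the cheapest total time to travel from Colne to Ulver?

12 min

Shortest distances from Colne:
Colne: 0
Irby: 7  (via Colne)
Tarn: 8  (via Irby)
Garth: 9  (via Tarn)
Ulver: 12  (via Garth)
Shortest route: Colne → Irby → Tarn → Garth → Ulver = 12 min.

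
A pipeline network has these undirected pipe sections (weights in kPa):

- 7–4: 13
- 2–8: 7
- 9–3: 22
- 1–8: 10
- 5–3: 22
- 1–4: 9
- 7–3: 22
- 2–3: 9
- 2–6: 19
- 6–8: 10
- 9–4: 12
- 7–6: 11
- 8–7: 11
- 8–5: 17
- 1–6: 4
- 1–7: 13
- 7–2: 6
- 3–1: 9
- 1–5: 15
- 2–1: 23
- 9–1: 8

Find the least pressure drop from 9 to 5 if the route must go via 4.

Shortest 9→4: 9 → 4 = 12
Shortest 4→5: 4 → 1 → 5 = 24
Total via 4: 12 + 24 = 36 kPa.

36 kPa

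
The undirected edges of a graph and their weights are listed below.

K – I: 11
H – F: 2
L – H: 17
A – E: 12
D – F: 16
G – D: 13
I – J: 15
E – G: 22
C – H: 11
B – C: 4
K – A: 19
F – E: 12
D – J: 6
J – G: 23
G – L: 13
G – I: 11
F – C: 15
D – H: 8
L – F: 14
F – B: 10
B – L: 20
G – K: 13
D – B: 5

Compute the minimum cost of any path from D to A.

34

Compare a few routes:
D → H → F → E → A: 8+2+12+12 = 34
D → B → F → E → A: 5+10+12+12 = 39
D → F → E → A: 16+12+12 = 40
The minimum is 34 via D → H → F → E → A.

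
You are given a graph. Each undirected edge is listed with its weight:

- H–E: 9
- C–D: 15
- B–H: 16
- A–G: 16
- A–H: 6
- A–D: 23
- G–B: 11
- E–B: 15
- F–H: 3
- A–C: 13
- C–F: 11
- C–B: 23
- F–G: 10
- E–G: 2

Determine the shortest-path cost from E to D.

38

Enumerating some paths:
E → G → A → D: 2+16+23 = 41
E → H → A → D: 9+6+23 = 38
Cheapest is E → H → A → D at 38.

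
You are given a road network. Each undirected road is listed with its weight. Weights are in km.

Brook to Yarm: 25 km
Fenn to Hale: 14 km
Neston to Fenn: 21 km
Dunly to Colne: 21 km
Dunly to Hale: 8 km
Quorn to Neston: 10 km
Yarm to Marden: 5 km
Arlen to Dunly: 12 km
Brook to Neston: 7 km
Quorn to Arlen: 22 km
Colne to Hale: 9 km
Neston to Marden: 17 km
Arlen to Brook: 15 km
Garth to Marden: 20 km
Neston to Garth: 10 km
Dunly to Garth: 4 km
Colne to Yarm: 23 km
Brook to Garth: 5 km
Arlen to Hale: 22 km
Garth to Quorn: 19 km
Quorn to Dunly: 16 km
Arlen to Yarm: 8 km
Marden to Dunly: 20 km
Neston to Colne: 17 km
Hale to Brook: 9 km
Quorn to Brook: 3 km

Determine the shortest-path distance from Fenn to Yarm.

42 km

Compare a few routes:
Fenn → Neston → Marden → Yarm: 21+17+5 = 43
Fenn → Hale → Dunly → Arlen → Yarm: 14+8+12+8 = 42
Cheapest is Fenn → Hale → Dunly → Arlen → Yarm at 42 km.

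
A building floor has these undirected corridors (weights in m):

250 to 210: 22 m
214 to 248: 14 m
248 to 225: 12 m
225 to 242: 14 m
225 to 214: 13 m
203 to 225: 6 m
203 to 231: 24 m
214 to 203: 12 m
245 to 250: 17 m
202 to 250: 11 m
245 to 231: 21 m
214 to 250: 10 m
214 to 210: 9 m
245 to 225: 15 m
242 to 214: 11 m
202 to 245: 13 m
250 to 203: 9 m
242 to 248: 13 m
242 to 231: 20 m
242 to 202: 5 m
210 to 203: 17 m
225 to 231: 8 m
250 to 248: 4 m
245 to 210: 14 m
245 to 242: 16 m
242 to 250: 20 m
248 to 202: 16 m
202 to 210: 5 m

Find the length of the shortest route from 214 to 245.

23 m

Settle nodes by increasing distance from 214:
214: 0
210: 9  (via 214)
250: 10  (via 214)
242: 11  (via 214)
203: 12  (via 214)
225: 13  (via 214)
202: 14  (via 210)
248: 14  (via 214)
231: 21  (via 225)
245: 23  (via 210)
Shortest route: 214 → 210 → 245 = 23 m.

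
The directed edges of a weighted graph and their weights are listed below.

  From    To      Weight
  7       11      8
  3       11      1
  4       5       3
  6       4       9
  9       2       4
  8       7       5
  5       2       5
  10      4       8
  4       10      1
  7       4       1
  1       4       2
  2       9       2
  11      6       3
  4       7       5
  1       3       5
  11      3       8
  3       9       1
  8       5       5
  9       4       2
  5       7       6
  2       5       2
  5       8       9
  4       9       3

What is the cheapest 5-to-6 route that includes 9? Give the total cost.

Best 5 to 9: 5 → 2 → 9 costing 7
Shortest 9→6: 9 → 4 → 7 → 11 → 6 = 18
Total via 9: 7 + 18 = 25.

25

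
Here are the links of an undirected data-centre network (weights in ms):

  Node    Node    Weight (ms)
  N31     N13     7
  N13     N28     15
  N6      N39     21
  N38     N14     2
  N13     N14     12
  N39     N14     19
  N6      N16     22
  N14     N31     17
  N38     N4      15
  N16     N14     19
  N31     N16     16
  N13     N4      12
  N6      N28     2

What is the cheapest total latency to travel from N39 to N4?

Compare a few routes:
N39 → N14 → N13 → N4: 19+12+12 = 43
N39 → N14 → N38 → N4: 19+2+15 = 36
The minimum is 36 ms via N39 → N14 → N38 → N4.

36 ms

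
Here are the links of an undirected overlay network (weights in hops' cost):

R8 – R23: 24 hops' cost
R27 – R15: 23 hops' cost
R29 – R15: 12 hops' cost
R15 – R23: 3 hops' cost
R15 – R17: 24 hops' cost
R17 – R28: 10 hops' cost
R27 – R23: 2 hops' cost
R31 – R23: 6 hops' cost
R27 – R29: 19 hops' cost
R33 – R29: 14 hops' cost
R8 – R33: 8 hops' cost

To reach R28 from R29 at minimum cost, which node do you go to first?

Compare a few routes:
R29 → R15 → R17 → R28: 12+24+10 = 46
R29 → R27 → R15 → R17 → R28: 19+23+24+10 = 76
R29 → R27 → R23 → R15 → R17 → R28: 19+2+3+24+10 = 58
The minimum is 46 hops' cost via R29 → R15 → R17 → R28.
So from R29 the first move is to R15.

R15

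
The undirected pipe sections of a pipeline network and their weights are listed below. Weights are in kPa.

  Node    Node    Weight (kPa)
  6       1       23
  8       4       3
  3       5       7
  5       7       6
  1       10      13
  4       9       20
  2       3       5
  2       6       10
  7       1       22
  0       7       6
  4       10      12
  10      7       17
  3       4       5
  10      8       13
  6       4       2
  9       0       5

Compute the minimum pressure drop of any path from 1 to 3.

30 kPa

Candidate routes:
1 → 10 → 4 → 3: 13+12+5 = 30
1 → 7 → 5 → 3: 22+6+7 = 35
1 → 10 → 8 → 4 → 3: 13+13+3+5 = 34
The minimum is 30 kPa via 1 → 10 → 4 → 3.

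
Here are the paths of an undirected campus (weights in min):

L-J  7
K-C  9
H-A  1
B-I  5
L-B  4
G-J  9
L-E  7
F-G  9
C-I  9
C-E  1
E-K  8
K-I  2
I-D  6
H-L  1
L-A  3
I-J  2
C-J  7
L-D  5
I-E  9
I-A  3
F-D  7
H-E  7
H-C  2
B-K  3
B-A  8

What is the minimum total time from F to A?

Settle nodes by increasing distance from F:
F: 0
D: 7  (via F)
G: 9  (via F)
L: 12  (via D)
H: 13  (via L)
I: 13  (via D)
A: 14  (via H)
Shortest route: F–D–L–H–A = 14 min.

14 min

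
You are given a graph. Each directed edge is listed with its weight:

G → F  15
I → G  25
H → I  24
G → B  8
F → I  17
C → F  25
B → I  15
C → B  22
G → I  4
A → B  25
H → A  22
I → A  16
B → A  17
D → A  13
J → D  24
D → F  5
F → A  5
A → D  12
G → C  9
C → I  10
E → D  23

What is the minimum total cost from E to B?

58

Candidate routes:
E → D → F → I → A → B: 23+5+17+16+25 = 86
E → D → F → A → B: 23+5+5+25 = 58
E → D → A → B: 23+13+25 = 61
E → D → F → I → G → B: 23+5+17+25+8 = 78
The minimum is 58 via E → D → F → A → B.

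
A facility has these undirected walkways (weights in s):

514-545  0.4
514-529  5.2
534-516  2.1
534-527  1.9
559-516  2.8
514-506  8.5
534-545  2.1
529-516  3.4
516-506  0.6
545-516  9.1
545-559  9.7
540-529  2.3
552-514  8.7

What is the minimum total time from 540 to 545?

7.9 s

Enumerating some paths:
540–529–516–534–545: 2.3+3.4+2.1+2.1 = 9.9
540–529–514–545: 2.3+5.2+0.4 = 7.9
540–529–516–545: 2.3+3.4+9.1 = 14.8
540–529–516–506–514–545: 2.3+3.4+0.6+8.5+0.4 = 15.2
The minimum is 7.9 s via 540–529–514–545.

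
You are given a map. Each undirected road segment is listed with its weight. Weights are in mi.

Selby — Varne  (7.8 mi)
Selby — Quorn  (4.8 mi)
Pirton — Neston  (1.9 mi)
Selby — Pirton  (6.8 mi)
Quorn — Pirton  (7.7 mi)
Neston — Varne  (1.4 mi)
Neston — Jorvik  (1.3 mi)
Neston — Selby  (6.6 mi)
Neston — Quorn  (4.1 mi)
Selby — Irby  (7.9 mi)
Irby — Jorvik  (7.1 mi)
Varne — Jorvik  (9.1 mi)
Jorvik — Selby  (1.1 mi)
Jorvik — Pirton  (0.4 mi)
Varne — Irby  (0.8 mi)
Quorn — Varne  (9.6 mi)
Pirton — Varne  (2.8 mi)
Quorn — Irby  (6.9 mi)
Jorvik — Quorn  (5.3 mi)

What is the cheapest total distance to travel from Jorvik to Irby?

Settle nodes by increasing distance from Jorvik:
Jorvik: 0
Pirton: 0.4  (via Jorvik)
Selby: 1.1  (via Jorvik)
Neston: 1.3  (via Jorvik)
Varne: 2.7  (via Neston)
Irby: 3.5  (via Varne)
Shortest route: Jorvik–Neston–Varne–Irby = 3.5 mi.

3.5 mi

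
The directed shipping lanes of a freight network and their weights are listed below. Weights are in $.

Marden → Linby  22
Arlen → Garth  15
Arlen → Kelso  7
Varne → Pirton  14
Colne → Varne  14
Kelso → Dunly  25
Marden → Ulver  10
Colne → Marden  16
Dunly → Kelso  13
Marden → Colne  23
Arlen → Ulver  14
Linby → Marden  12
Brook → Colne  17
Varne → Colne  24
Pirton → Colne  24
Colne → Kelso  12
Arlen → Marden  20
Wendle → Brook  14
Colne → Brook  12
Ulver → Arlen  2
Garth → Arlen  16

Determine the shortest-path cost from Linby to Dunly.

Compare a few routes:
Linby - Marden - Ulver - Arlen - Kelso - Dunly: 12+10+2+7+25 = 56
Linby - Marden - Colne - Kelso - Dunly: 12+23+12+25 = 72
The minimum is $56 via Linby - Marden - Ulver - Arlen - Kelso - Dunly.

$56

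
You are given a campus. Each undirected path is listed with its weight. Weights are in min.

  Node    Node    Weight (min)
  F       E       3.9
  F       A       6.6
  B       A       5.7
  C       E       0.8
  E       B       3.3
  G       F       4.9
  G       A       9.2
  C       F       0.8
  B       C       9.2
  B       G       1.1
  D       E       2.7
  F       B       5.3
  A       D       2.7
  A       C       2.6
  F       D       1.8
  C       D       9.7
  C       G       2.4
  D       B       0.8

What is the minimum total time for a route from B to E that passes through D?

Best B to D: B → D costing 0.8
Best D to E: D → E costing 2.7
Total via D: 0.8 + 2.7 = 3.5 min.

3.5 min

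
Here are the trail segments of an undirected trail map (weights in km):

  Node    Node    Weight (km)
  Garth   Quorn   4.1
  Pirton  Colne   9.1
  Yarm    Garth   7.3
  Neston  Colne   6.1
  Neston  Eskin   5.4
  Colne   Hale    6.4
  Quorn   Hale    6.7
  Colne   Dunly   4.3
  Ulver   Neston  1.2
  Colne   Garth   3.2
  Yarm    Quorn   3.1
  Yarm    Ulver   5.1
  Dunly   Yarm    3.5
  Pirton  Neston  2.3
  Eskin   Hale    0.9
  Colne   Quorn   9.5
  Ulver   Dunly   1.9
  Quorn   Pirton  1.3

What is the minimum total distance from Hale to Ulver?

7.5 km

Compare a few routes:
Hale → Quorn → Pirton → Neston → Ulver: 6.7+1.3+2.3+1.2 = 11.5
Hale → Eskin → Neston → Ulver: 0.9+5.4+1.2 = 7.5
Hale → Colne → Dunly → Ulver: 6.4+4.3+1.9 = 12.6
The minimum is 7.5 km via Hale → Eskin → Neston → Ulver.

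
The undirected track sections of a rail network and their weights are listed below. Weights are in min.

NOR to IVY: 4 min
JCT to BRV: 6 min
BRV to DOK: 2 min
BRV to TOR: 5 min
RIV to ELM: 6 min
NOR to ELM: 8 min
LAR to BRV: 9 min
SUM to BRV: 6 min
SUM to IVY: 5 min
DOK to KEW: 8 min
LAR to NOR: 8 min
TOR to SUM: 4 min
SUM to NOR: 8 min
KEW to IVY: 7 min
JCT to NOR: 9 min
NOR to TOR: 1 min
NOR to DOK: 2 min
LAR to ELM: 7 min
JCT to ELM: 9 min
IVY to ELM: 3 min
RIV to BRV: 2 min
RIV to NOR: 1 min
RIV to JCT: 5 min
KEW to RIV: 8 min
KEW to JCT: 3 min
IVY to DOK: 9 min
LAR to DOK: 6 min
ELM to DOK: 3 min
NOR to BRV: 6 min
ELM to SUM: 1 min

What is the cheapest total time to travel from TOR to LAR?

9 min

Shortest distances from TOR:
TOR: 0
NOR: 1  (via TOR)
RIV: 2  (via NOR)
DOK: 3  (via NOR)
SUM: 4  (via TOR)
BRV: 4  (via RIV)
IVY: 5  (via NOR)
ELM: 5  (via SUM)
JCT: 7  (via RIV)
LAR: 9  (via NOR)
Shortest route: TOR → NOR → LAR = 9 min.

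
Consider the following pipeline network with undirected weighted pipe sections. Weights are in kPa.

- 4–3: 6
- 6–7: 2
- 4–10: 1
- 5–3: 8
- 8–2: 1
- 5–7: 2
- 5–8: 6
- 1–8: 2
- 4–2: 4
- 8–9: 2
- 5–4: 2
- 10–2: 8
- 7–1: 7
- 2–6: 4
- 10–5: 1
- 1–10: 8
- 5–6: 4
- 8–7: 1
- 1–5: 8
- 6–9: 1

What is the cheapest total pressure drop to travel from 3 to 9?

13 kPa

Shortest distances from 3:
3: 0
4: 6  (via 3)
10: 7  (via 4)
5: 8  (via 3)
2: 10  (via 4)
7: 10  (via 5)
8: 11  (via 2)
6: 12  (via 5)
1: 13  (via 8)
9: 13  (via 8)
Shortest route: 3 → 4 → 2 → 8 → 9 = 13 kPa.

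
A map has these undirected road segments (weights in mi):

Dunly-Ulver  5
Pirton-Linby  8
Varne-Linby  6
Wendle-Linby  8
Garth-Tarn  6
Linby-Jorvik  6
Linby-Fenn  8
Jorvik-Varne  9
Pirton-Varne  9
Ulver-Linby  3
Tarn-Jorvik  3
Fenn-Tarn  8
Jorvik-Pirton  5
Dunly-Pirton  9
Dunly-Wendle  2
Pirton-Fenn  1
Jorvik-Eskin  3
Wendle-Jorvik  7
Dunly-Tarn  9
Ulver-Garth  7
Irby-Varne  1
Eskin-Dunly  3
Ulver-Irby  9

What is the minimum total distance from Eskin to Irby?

13 mi

Candidate routes:
Eskin → Jorvik → Varne → Irby: 3+9+1 = 13
Eskin → Jorvik → Linby → Varne → Irby: 3+6+6+1 = 16
Eskin → Dunly → Ulver → Linby → Varne → Irby: 3+5+3+6+1 = 18
Eskin → Dunly → Ulver → Irby: 3+5+9 = 17
Cheapest is Eskin → Jorvik → Varne → Irby at 13 mi.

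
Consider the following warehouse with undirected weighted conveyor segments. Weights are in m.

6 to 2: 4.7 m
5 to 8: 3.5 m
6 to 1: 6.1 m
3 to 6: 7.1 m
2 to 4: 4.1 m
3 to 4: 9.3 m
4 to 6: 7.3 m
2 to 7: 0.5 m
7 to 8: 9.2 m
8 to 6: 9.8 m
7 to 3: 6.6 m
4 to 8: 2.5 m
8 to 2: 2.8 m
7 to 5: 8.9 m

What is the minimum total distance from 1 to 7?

Running Dijkstra from 1:
1: 0
6: 6.1  (via 1)
2: 10.8  (via 6)
7: 11.3  (via 2)
Shortest route: 1 → 6 → 2 → 7 = 11.3 m.

11.3 m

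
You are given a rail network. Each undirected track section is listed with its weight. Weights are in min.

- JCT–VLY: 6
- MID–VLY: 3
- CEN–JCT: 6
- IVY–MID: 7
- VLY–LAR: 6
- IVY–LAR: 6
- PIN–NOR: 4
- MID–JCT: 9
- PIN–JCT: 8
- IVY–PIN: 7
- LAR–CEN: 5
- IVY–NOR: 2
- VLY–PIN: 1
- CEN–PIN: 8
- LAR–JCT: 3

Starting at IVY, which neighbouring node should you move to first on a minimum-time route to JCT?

Candidate routes:
IVY–PIN–VLY–JCT: 7+1+6 = 14
IVY–NOR–PIN–JCT: 2+4+8 = 14
IVY–LAR–JCT: 6+3 = 9
IVY–NOR–PIN–VLY–JCT: 2+4+1+6 = 13
Cheapest is IVY–LAR–JCT at 9 min.
So from IVY the first move is to LAR.

LAR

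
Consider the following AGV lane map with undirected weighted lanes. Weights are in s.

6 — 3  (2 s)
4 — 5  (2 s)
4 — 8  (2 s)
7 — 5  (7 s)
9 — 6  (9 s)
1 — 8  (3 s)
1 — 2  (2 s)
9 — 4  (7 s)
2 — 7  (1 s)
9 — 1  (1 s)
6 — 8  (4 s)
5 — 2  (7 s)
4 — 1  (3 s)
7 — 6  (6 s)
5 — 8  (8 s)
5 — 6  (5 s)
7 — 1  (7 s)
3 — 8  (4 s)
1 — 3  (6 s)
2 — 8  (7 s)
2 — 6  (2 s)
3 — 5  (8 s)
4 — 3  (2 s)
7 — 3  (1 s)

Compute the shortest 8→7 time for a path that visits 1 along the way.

6 s

Best 8 to 1: 8 → 1 costing 3
Shortest 1→7: 1 → 2 → 7 = 3
Total via 1: 3 + 3 = 6 s.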